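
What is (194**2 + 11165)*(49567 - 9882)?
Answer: 1936667685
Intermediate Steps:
(194**2 + 11165)*(49567 - 9882) = (37636 + 11165)*39685 = 48801*39685 = 1936667685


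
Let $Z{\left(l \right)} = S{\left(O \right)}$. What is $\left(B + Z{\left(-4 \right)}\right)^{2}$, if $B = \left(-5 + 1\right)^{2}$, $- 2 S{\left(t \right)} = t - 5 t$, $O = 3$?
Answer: $484$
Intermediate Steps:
$S{\left(t \right)} = 2 t$ ($S{\left(t \right)} = - \frac{t - 5 t}{2} = - \frac{\left(-4\right) t}{2} = 2 t$)
$Z{\left(l \right)} = 6$ ($Z{\left(l \right)} = 2 \cdot 3 = 6$)
$B = 16$ ($B = \left(-4\right)^{2} = 16$)
$\left(B + Z{\left(-4 \right)}\right)^{2} = \left(16 + 6\right)^{2} = 22^{2} = 484$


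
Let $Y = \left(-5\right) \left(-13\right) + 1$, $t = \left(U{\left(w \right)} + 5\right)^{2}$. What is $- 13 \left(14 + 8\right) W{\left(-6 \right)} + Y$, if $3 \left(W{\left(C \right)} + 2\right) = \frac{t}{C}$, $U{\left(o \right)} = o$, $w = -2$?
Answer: $781$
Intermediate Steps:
$t = 9$ ($t = \left(-2 + 5\right)^{2} = 3^{2} = 9$)
$W{\left(C \right)} = -2 + \frac{3}{C}$ ($W{\left(C \right)} = -2 + \frac{9 \frac{1}{C}}{3} = -2 + \frac{3}{C}$)
$Y = 66$ ($Y = 65 + 1 = 66$)
$- 13 \left(14 + 8\right) W{\left(-6 \right)} + Y = - 13 \left(14 + 8\right) \left(-2 + \frac{3}{-6}\right) + 66 = \left(-13\right) 22 \left(-2 + 3 \left(- \frac{1}{6}\right)\right) + 66 = - 286 \left(-2 - \frac{1}{2}\right) + 66 = \left(-286\right) \left(- \frac{5}{2}\right) + 66 = 715 + 66 = 781$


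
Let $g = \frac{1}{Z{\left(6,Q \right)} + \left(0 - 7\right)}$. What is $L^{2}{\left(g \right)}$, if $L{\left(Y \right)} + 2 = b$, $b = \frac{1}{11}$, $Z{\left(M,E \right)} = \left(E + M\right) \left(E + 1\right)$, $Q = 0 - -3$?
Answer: $\frac{441}{121} \approx 3.6446$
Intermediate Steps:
$Q = 3$ ($Q = 0 + 3 = 3$)
$Z{\left(M,E \right)} = \left(1 + E\right) \left(E + M\right)$ ($Z{\left(M,E \right)} = \left(E + M\right) \left(1 + E\right) = \left(1 + E\right) \left(E + M\right)$)
$g = \frac{1}{29}$ ($g = \frac{1}{\left(3 + 6 + 3^{2} + 3 \cdot 6\right) + \left(0 - 7\right)} = \frac{1}{\left(3 + 6 + 9 + 18\right) + \left(0 - 7\right)} = \frac{1}{36 - 7} = \frac{1}{29} \approx 0.034483$)
$b = \frac{1}{11} \approx 0.090909$
$L{\left(Y \right)} = - \frac{21}{11}$ ($L{\left(Y \right)} = -2 + \frac{1}{11} = - \frac{21}{11}$)
$L^{2}{\left(g \right)} = \left(- \frac{21}{11}\right)^{2} = \frac{441}{121}$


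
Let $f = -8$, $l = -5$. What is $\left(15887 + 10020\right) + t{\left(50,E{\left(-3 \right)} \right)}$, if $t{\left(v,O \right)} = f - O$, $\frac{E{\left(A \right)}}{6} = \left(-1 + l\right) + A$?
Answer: $25953$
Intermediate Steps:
$E{\left(A \right)} = -36 + 6 A$ ($E{\left(A \right)} = 6 \left(\left(-1 - 5\right) + A\right) = 6 \left(-6 + A\right) = -36 + 6 A$)
$t{\left(v,O \right)} = -8 - O$
$\left(15887 + 10020\right) + t{\left(50,E{\left(-3 \right)} \right)} = \left(15887 + 10020\right) - \left(-28 - 18\right) = 25907 - -46 = 25907 + \left(-8 + 54\right) = 25907 + 46 = 25953$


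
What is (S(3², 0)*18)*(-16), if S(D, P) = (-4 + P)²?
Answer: -4608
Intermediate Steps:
(S(3², 0)*18)*(-16) = ((-4 + 0)²*18)*(-16) = ((-4)²*18)*(-16) = (16*18)*(-16) = 288*(-16) = -4608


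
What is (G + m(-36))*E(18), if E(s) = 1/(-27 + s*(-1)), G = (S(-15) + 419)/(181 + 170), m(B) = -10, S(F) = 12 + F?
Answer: 238/1215 ≈ 0.19588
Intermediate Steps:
G = 32/27 (G = ((12 - 15) + 419)/(181 + 170) = (-3 + 419)/351 = 416*(1/351) = 32/27 ≈ 1.1852)
E(s) = 1/(-27 - s)
(G + m(-36))*E(18) = (32/27 - 10)*(-1/(27 + 18)) = -(-238)/(27*45) = -238/27*(-1/45) = 238/1215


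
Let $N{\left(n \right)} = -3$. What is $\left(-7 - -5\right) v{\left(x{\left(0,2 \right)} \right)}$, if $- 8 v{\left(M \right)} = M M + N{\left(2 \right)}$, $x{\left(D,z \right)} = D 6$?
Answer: $- \frac{3}{4} \approx -0.75$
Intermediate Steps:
$x{\left(D,z \right)} = 6 D$
$v{\left(M \right)} = \frac{3}{8} - \frac{M^{2}}{8}$ ($v{\left(M \right)} = - \frac{M M - 3}{8} = - \frac{M^{2} - 3}{8} = - \frac{-3 + M^{2}}{8} = \frac{3}{8} - \frac{M^{2}}{8}$)
$\left(-7 - -5\right) v{\left(x{\left(0,2 \right)} \right)} = \left(-7 - -5\right) \left(\frac{3}{8} - \frac{\left(6 \cdot 0\right)^{2}}{8}\right) = \left(-7 + 5\right) \left(\frac{3}{8} - \frac{0^{2}}{8}\right) = - 2 \left(\frac{3}{8} - 0\right) = - 2 \left(\frac{3}{8} + 0\right) = \left(-2\right) \frac{3}{8} = - \frac{3}{4}$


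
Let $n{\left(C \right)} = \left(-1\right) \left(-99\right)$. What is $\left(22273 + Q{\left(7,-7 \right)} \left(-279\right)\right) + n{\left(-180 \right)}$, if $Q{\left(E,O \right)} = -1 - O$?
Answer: $20698$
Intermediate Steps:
$n{\left(C \right)} = 99$
$\left(22273 + Q{\left(7,-7 \right)} \left(-279\right)\right) + n{\left(-180 \right)} = \left(22273 + \left(-1 - -7\right) \left(-279\right)\right) + 99 = \left(22273 + \left(-1 + 7\right) \left(-279\right)\right) + 99 = \left(22273 + 6 \left(-279\right)\right) + 99 = \left(22273 - 1674\right) + 99 = 20599 + 99 = 20698$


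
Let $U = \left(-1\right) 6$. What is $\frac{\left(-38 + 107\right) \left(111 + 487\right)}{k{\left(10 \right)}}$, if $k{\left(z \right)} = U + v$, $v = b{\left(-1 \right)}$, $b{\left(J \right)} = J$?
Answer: $- \frac{41262}{7} \approx -5894.6$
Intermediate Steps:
$U = -6$
$v = -1$
$k{\left(z \right)} = -7$ ($k{\left(z \right)} = -6 - 1 = -7$)
$\frac{\left(-38 + 107\right) \left(111 + 487\right)}{k{\left(10 \right)}} = \frac{\left(-38 + 107\right) \left(111 + 487\right)}{-7} = 69 \cdot 598 \left(- \frac{1}{7}\right) = 41262 \left(- \frac{1}{7}\right) = - \frac{41262}{7}$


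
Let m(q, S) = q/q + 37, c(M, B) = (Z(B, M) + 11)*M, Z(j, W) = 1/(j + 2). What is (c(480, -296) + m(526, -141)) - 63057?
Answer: -2829291/49 ≈ -57741.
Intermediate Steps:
Z(j, W) = 1/(2 + j)
c(M, B) = M*(11 + 1/(2 + B)) (c(M, B) = (1/(2 + B) + 11)*M = (11 + 1/(2 + B))*M = M*(11 + 1/(2 + B)))
m(q, S) = 38 (m(q, S) = 1 + 37 = 38)
(c(480, -296) + m(526, -141)) - 63057 = (480*(23 + 11*(-296))/(2 - 296) + 38) - 63057 = (480*(23 - 3256)/(-294) + 38) - 63057 = (480*(-1/294)*(-3233) + 38) - 63057 = (258640/49 + 38) - 63057 = 260502/49 - 63057 = -2829291/49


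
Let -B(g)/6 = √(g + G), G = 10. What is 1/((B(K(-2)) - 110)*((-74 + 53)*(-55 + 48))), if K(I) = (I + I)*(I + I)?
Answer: -55/820554 + √26/273518 ≈ -4.8386e-5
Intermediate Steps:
K(I) = 4*I² (K(I) = (2*I)*(2*I) = 4*I²)
B(g) = -6*√(10 + g) (B(g) = -6*√(g + 10) = -6*√(10 + g))
1/((B(K(-2)) - 110)*((-74 + 53)*(-55 + 48))) = 1/((-6*√(10 + 4*(-2)²) - 110)*((-74 + 53)*(-55 + 48))) = 1/((-6*√(10 + 4*4) - 110)*(-21*(-7))) = 1/((-6*√(10 + 16) - 110)*147) = 1/((-6*√26 - 110)*147) = 1/((-110 - 6*√26)*147) = 1/(-16170 - 882*√26)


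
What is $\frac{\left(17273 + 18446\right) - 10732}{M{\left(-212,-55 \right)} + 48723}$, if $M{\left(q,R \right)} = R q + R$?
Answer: $\frac{24987}{60328} \approx 0.41419$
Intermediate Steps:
$M{\left(q,R \right)} = R + R q$
$\frac{\left(17273 + 18446\right) - 10732}{M{\left(-212,-55 \right)} + 48723} = \frac{\left(17273 + 18446\right) - 10732}{- 55 \left(1 - 212\right) + 48723} = \frac{35719 - 10732}{\left(-55\right) \left(-211\right) + 48723} = \frac{35719 - 10732}{11605 + 48723} = \frac{24987}{60328}$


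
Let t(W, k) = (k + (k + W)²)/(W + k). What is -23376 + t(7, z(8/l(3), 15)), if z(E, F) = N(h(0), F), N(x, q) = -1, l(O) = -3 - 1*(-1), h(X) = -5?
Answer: -140221/6 ≈ -23370.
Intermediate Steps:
l(O) = -2 (l(O) = -3 + 1 = -2)
z(E, F) = -1
t(W, k) = (k + (W + k)²)/(W + k)
-23376 + t(7, z(8/l(3), 15)) = -23376 + (7 - 1 - 1/(7 - 1)) = -23376 + (7 - 1 - 1/6) = -23376 + (7 - 1 - 1*⅙) = -23376 + (7 - 1 - ⅙) = -23376 + 35/6 = -140221/6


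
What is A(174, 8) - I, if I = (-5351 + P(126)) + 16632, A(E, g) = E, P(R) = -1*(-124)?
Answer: -11231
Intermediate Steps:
P(R) = 124
I = 11405 (I = (-5351 + 124) + 16632 = -5227 + 16632 = 11405)
A(174, 8) - I = 174 - 1*11405 = 174 - 11405 = -11231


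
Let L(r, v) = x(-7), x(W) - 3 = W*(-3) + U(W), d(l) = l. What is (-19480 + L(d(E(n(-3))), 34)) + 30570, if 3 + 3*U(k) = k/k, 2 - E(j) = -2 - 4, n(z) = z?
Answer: 33340/3 ≈ 11113.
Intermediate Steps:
E(j) = 8 (E(j) = 2 - (-2 - 4) = 2 - 1*(-6) = 2 + 6 = 8)
U(k) = -⅔ (U(k) = -1 + (k/k)/3 = -1 + (⅓)*1 = -1 + ⅓ = -⅔)
x(W) = 7/3 - 3*W (x(W) = 3 + (W*(-3) - ⅔) = 3 + (-3*W - ⅔) = 3 + (-⅔ - 3*W) = 7/3 - 3*W)
L(r, v) = 70/3 (L(r, v) = 7/3 - 3*(-7) = 7/3 + 21 = 70/3)
(-19480 + L(d(E(n(-3))), 34)) + 30570 = (-19480 + 70/3) + 30570 = -58370/3 + 30570 = 33340/3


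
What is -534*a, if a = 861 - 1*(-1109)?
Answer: -1051980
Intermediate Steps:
a = 1970 (a = 861 + 1109 = 1970)
-534*a = -534*1970 = -1051980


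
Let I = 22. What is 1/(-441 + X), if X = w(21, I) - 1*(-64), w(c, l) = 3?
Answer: -1/374 ≈ -0.0026738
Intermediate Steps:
X = 67 (X = 3 - 1*(-64) = 3 + 64 = 67)
1/(-441 + X) = 1/(-441 + 67) = 1/(-374) = -1/374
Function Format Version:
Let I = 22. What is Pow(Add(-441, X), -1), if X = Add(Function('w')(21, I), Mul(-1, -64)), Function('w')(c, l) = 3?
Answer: Rational(-1, 374) ≈ -0.0026738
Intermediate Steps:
X = 67 (X = Add(3, Mul(-1, -64)) = Add(3, 64) = 67)
Pow(Add(-441, X), -1) = Pow(Add(-441, 67), -1) = Pow(-374, -1) = Rational(-1, 374)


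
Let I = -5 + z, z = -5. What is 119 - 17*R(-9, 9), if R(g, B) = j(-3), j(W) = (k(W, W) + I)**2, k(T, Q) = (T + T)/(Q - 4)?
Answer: -63801/49 ≈ -1302.1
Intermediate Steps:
k(T, Q) = 2*T/(-4 + Q) (k(T, Q) = (2*T)/(-4 + Q) = 2*T/(-4 + Q))
I = -10 (I = -5 - 5 = -10)
j(W) = (-10 + 2*W/(-4 + W))**2 (j(W) = (2*W/(-4 + W) - 10)**2 = (-10 + 2*W/(-4 + W))**2)
R(g, B) = 4096/49 (R(g, B) = 64*(5 - 1*(-3))**2/(-4 - 3)**2 = 64*(5 + 3)**2/(-7)**2 = 64*(1/49)*8**2 = 64*(1/49)*64 = 4096/49)
119 - 17*R(-9, 9) = 119 - 17*4096/49 = 119 - 69632/49 = -63801/49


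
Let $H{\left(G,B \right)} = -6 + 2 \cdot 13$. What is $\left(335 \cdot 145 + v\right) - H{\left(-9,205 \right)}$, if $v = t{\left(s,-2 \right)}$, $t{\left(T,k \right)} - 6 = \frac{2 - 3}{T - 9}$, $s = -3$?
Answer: $\frac{582733}{12} \approx 48561.0$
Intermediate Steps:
$t{\left(T,k \right)} = 6 - \frac{1}{-9 + T}$ ($t{\left(T,k \right)} = 6 + \frac{2 - 3}{T - 9} = 6 - \frac{1}{-9 + T}$)
$v = \frac{73}{12}$ ($v = \frac{-55 + 6 \left(-3\right)}{-9 - 3} = \frac{-55 - 18}{-12} = \left(- \frac{1}{12}\right) \left(-73\right) = \frac{73}{12} \approx 6.0833$)
$H{\left(G,B \right)} = 20$ ($H{\left(G,B \right)} = -6 + 26 = 20$)
$\left(335 \cdot 145 + v\right) - H{\left(-9,205 \right)} = \left(335 \cdot 145 + \frac{73}{12}\right) - 20 = \left(48575 + \frac{73}{12}\right) - 20 = \frac{582973}{12} - 20 = \frac{582733}{12}$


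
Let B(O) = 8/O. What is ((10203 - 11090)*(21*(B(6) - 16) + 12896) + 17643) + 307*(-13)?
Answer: -11151904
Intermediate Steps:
((10203 - 11090)*(21*(B(6) - 16) + 12896) + 17643) + 307*(-13) = ((10203 - 11090)*(21*(8/6 - 16) + 12896) + 17643) + 307*(-13) = (-887*(21*(8*(⅙) - 16) + 12896) + 17643) - 3991 = (-887*(21*(4/3 - 16) + 12896) + 17643) - 3991 = (-887*(21*(-44/3) + 12896) + 17643) - 3991 = (-887*(-308 + 12896) + 17643) - 3991 = (-887*12588 + 17643) - 3991 = (-11165556 + 17643) - 3991 = -11147913 - 3991 = -11151904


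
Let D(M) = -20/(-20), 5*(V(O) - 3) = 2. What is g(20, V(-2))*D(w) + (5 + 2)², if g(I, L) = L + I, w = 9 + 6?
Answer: 362/5 ≈ 72.400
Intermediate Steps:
V(O) = 17/5 (V(O) = 3 + (⅕)*2 = 3 + ⅖ = 17/5)
w = 15
D(M) = 1 (D(M) = -20*(-1/20) = 1)
g(I, L) = I + L
g(20, V(-2))*D(w) + (5 + 2)² = (20 + 17/5)*1 + (5 + 2)² = (117/5)*1 + 7² = 117/5 + 49 = 362/5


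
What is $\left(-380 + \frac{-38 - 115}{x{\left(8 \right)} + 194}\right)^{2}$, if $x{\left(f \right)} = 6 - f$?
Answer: $\frac{593945641}{4096} \approx 1.4501 \cdot 10^{5}$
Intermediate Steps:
$\left(-380 + \frac{-38 - 115}{x{\left(8 \right)} + 194}\right)^{2} = \left(-380 + \frac{-38 - 115}{\left(6 - 8\right) + 194}\right)^{2} = \left(-380 - \frac{153}{\left(6 - 8\right) + 194}\right)^{2} = \left(-380 - \frac{153}{-2 + 194}\right)^{2} = \left(-380 - \frac{153}{192}\right)^{2} = \left(-380 - \frac{51}{64}\right)^{2} = \left(- \frac{24371}{64}\right)^{2} = \frac{593945641}{4096}$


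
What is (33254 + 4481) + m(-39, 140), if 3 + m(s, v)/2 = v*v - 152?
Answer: 76625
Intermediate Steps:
m(s, v) = -310 + 2*v² (m(s, v) = -6 + 2*(v*v - 152) = -6 + 2*(v² - 152) = -6 + 2*(-152 + v²) = -6 + (-304 + 2*v²) = -310 + 2*v²)
(33254 + 4481) + m(-39, 140) = (33254 + 4481) + (-310 + 2*140²) = 37735 + (-310 + 2*19600) = 37735 + (-310 + 39200) = 37735 + 38890 = 76625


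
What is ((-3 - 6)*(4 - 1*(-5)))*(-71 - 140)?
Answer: 17091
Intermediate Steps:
((-3 - 6)*(4 - 1*(-5)))*(-71 - 140) = -9*(4 + 5)*(-211) = -9*9*(-211) = -81*(-211) = 17091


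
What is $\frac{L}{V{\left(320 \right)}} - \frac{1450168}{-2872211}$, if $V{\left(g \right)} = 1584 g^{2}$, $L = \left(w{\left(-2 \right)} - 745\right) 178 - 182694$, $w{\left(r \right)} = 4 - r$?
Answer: $\frac{58579254443251}{116469304934400} \approx 0.50296$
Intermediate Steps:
$L = -314236$ ($L = \left(\left(4 - -2\right) - 745\right) 178 - 182694 = \left(\left(4 + 2\right) - 745\right) 178 - 182694 = \left(6 - 745\right) 178 - 182694 = \left(-739\right) 178 - 182694 = -131542 - 182694 = -314236$)
$\frac{L}{V{\left(320 \right)}} - \frac{1450168}{-2872211} = - \frac{314236}{1584 \cdot 320^{2}} - \frac{1450168}{-2872211} = - \frac{314236}{1584 \cdot 102400} - - \frac{1450168}{2872211} = - \frac{314236}{162201600} + \frac{1450168}{2872211} = \left(-314236\right) \frac{1}{162201600} + \frac{1450168}{2872211} = - \frac{78559}{40550400} + \frac{1450168}{2872211} = \frac{58579254443251}{116469304934400}$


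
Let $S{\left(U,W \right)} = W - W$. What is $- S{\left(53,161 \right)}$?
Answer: $0$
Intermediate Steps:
$S{\left(U,W \right)} = 0$
$- S{\left(53,161 \right)} = \left(-1\right) 0 = 0$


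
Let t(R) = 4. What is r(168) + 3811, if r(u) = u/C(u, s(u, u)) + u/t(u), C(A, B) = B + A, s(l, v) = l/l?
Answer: 651325/169 ≈ 3854.0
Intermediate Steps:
s(l, v) = 1
C(A, B) = A + B
r(u) = u/4 + u/(1 + u) (r(u) = u/(u + 1) + u/4 = u/(1 + u) + u*(¼) = u/(1 + u) + u/4 = u/4 + u/(1 + u))
r(168) + 3811 = (¼)*168*(5 + 168)/(1 + 168) + 3811 = (¼)*168*173/169 + 3811 = (¼)*168*(1/169)*173 + 3811 = 7266/169 + 3811 = 651325/169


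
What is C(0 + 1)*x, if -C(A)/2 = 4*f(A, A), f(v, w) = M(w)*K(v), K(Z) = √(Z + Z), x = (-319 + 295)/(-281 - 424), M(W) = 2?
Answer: -128*√2/235 ≈ -0.77030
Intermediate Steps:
x = 8/235 (x = -24/(-705) = -24*(-1/705) = 8/235 ≈ 0.034043)
K(Z) = √2*√Z (K(Z) = √(2*Z) = √2*√Z)
f(v, w) = 2*√2*√v (f(v, w) = 2*(√2*√v) = 2*√2*√v)
C(A) = -16*√2*√A (C(A) = -8*2*√2*√A = -16*√2*√A)
C(0 + 1)*x = -16*√2*√(0 + 1)*(8/235) = -16*√2*√1*(8/235) = -16*√2*1*(8/235) = -16*√2*(8/235) = -128*√2/235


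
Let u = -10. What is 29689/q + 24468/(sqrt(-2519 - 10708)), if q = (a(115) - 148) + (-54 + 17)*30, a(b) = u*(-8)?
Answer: -29689/1178 - 8156*I*sqrt(13227)/4409 ≈ -25.203 - 212.75*I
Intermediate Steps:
a(b) = 80 (a(b) = -10*(-8) = 80)
q = -1178 (q = (80 - 148) + (-54 + 17)*30 = -68 - 37*30 = -68 - 1110 = -1178)
29689/q + 24468/(sqrt(-2519 - 10708)) = 29689/(-1178) + 24468/(sqrt(-2519 - 10708)) = 29689*(-1/1178) + 24468/(sqrt(-13227)) = -29689/1178 + 24468/((I*sqrt(13227))) = -29689/1178 + 24468*(-I*sqrt(13227)/13227) = -29689/1178 - 8156*I*sqrt(13227)/4409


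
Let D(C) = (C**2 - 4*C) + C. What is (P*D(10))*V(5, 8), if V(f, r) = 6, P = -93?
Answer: -39060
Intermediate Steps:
D(C) = C**2 - 3*C
(P*D(10))*V(5, 8) = -930*(-3 + 10)*6 = -930*7*6 = -93*70*6 = -6510*6 = -39060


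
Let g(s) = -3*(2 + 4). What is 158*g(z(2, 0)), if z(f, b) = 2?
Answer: -2844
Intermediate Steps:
g(s) = -18 (g(s) = -3*6 = -18)
158*g(z(2, 0)) = 158*(-18) = -2844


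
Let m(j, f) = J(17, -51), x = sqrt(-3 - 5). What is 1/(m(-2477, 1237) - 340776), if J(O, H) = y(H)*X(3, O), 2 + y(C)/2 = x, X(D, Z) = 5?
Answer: -85199/29035478604 - 5*I*sqrt(2)/29035478604 ≈ -2.9343e-6 - 2.4353e-10*I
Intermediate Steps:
x = 2*I*sqrt(2) (x = sqrt(-8) = 2*I*sqrt(2) ≈ 2.8284*I)
y(C) = -4 + 4*I*sqrt(2) (y(C) = -4 + 2*(2*I*sqrt(2)) = -4 + 4*I*sqrt(2))
J(O, H) = -20 + 20*I*sqrt(2) (J(O, H) = (-4 + 4*I*sqrt(2))*5 = -20 + 20*I*sqrt(2))
m(j, f) = -20 + 20*I*sqrt(2)
1/(m(-2477, 1237) - 340776) = 1/((-20 + 20*I*sqrt(2)) - 340776) = 1/(-340796 + 20*I*sqrt(2))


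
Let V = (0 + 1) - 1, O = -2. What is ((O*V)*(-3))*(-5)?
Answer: 0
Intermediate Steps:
V = 0 (V = 1 - 1 = 0)
((O*V)*(-3))*(-5) = (-2*0*(-3))*(-5) = (0*(-3))*(-5) = 0*(-5) = 0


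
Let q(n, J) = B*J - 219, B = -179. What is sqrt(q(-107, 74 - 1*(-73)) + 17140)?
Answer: 4*I*sqrt(587) ≈ 96.912*I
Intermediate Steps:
q(n, J) = -219 - 179*J (q(n, J) = -179*J - 219 = -219 - 179*J)
sqrt(q(-107, 74 - 1*(-73)) + 17140) = sqrt((-219 - 179*(74 - 1*(-73))) + 17140) = sqrt((-219 - 179*(74 + 73)) + 17140) = sqrt((-219 - 179*147) + 17140) = sqrt((-219 - 26313) + 17140) = sqrt(-26532 + 17140) = sqrt(-9392) = 4*I*sqrt(587)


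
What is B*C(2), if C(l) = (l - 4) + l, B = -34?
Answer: 0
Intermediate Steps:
C(l) = -4 + 2*l (C(l) = (-4 + l) + l = -4 + 2*l)
B*C(2) = -34*(-4 + 2*2) = -34*(-4 + 4) = -34*0 = 0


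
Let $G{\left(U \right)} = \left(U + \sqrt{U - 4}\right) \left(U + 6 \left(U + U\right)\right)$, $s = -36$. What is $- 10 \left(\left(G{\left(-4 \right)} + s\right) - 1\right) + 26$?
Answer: $-1684 + 1040 i \sqrt{2} \approx -1684.0 + 1470.8 i$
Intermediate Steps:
$G{\left(U \right)} = 13 U \left(U + \sqrt{-4 + U}\right)$ ($G{\left(U \right)} = \left(U + \sqrt{-4 + U}\right) \left(U + 6 \cdot 2 U\right) = \left(U + \sqrt{-4 + U}\right) \left(U + 12 U\right) = \left(U + \sqrt{-4 + U}\right) 13 U = 13 U \left(U + \sqrt{-4 + U}\right)$)
$- 10 \left(\left(G{\left(-4 \right)} + s\right) - 1\right) + 26 = - 10 \left(\left(13 \left(-4\right) \left(-4 + \sqrt{-4 - 4}\right) - 36\right) - 1\right) + 26 = - 10 \left(\left(13 \left(-4\right) \left(-4 + \sqrt{-8}\right) - 36\right) - 1\right) + 26 = - 10 \left(\left(13 \left(-4\right) \left(-4 + 2 i \sqrt{2}\right) - 36\right) - 1\right) + 26 = - 10 \left(\left(\left(208 - 104 i \sqrt{2}\right) - 36\right) - 1\right) + 26 = - 10 \left(\left(172 - 104 i \sqrt{2}\right) - 1\right) + 26 = - 10 \left(171 - 104 i \sqrt{2}\right) + 26 = \left(-1710 + 1040 i \sqrt{2}\right) + 26 = -1684 + 1040 i \sqrt{2}$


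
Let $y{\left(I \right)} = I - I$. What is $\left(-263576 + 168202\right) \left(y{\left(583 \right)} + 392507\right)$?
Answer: $-37434962618$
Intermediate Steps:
$y{\left(I \right)} = 0$
$\left(-263576 + 168202\right) \left(y{\left(583 \right)} + 392507\right) = \left(-263576 + 168202\right) \left(0 + 392507\right) = \left(-95374\right) 392507 = -37434962618$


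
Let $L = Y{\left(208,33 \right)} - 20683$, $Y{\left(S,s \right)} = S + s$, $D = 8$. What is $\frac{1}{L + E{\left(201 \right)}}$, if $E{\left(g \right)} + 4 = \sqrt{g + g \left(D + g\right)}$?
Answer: $- \frac{10223}{208998353} - \frac{3 \sqrt{4690}}{417996706} \approx -4.9406 \cdot 10^{-5}$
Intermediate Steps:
$E{\left(g \right)} = -4 + \sqrt{g + g \left(8 + g\right)}$
$L = -20442$ ($L = \left(208 + 33\right) - 20683 = 241 - 20683 = -20442$)
$\frac{1}{L + E{\left(201 \right)}} = \frac{1}{-20442 - \left(4 - \sqrt{201 \left(9 + 201\right)}\right)} = \frac{1}{-20442 - \left(4 - \sqrt{201 \cdot 210}\right)} = \frac{1}{-20442 - \left(4 - \sqrt{42210}\right)} = \frac{1}{-20442 - \left(4 - 3 \sqrt{4690}\right)} = \frac{1}{-20446 + 3 \sqrt{4690}}$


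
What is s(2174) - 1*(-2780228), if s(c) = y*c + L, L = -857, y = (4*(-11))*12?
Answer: 1631499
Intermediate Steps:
y = -528 (y = -44*12 = -528)
s(c) = -857 - 528*c (s(c) = -528*c - 857 = -857 - 528*c)
s(2174) - 1*(-2780228) = (-857 - 528*2174) - 1*(-2780228) = (-857 - 1147872) + 2780228 = -1148729 + 2780228 = 1631499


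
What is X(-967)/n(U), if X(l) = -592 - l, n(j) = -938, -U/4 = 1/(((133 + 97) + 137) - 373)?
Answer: -375/938 ≈ -0.39979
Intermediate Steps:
U = ⅔ (U = -4/(((133 + 97) + 137) - 373) = -4/((230 + 137) - 373) = -4/(367 - 373) = -4/(-6) = -4*(-⅙) = ⅔ ≈ 0.66667)
X(-967)/n(U) = (-592 - 1*(-967))/(-938) = (-592 + 967)*(-1/938) = 375*(-1/938) = -375/938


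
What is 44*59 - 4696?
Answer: -2100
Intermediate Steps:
44*59 - 4696 = 2596 - 4696 = -2100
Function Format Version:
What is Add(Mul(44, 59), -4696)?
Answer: -2100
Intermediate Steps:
Add(Mul(44, 59), -4696) = Add(2596, -4696) = -2100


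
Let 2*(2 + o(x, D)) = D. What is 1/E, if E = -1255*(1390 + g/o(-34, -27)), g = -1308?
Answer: -31/57361030 ≈ -5.4044e-7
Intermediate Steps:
o(x, D) = -2 + D/2
E = -57361030/31 (E = -1255*(1390 - 1308/(-2 + (½)*(-27))) = -1255*(1390 - 1308/(-2 - 27/2)) = -1255*(1390 - 1308/(-31/2)) = -1255*(1390 - 1308*(-2/31)) = -1255*(1390 + 2616/31) = -1255*45706/31 = -57361030/31 ≈ -1.8504e+6)
1/E = 1/(-57361030/31) = -31/57361030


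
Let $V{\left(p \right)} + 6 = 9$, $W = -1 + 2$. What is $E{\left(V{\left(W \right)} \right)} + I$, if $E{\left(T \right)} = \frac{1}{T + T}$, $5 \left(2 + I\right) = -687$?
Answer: $- \frac{4177}{30} \approx -139.23$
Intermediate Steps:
$I = - \frac{697}{5}$ ($I = -2 + \frac{1}{5} \left(-687\right) = -2 - \frac{687}{5} = - \frac{697}{5} \approx -139.4$)
$W = 1$
$V{\left(p \right)} = 3$ ($V{\left(p \right)} = -6 + 9 = 3$)
$E{\left(T \right)} = \frac{1}{2 T}$
$E{\left(V{\left(W \right)} \right)} + I = \frac{1}{2 \cdot 3} - \frac{697}{5} = \frac{1}{2} \cdot \frac{1}{3} - \frac{697}{5} = \frac{1}{6} - \frac{697}{5} = - \frac{4177}{30}$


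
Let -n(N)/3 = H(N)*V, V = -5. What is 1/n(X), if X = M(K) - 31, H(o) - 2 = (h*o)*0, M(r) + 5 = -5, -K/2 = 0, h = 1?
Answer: 1/30 ≈ 0.033333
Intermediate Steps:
K = 0 (K = -2*0 = 0)
M(r) = -10 (M(r) = -5 - 5 = -10)
H(o) = 2 (H(o) = 2 + (1*o)*0 = 2 + o*0 = 2 + 0 = 2)
X = -41 (X = -10 - 31 = -41)
n(N) = 30 (n(N) = -6*(-5) = -3*(-10) = 30)
1/n(X) = 1/30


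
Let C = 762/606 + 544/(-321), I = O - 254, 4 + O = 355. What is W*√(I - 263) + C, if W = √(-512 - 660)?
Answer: -14177/32421 - 2*√48638 ≈ -441.52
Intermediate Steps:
O = 351 (O = -4 + 355 = 351)
I = 97 (I = 351 - 254 = 97)
C = -14177/32421 (C = 762*(1/606) + 544*(-1/321) = 127/101 - 544/321 = -14177/32421 ≈ -0.43728)
W = 2*I*√293 (W = √(-1172) = 2*I*√293 ≈ 34.234*I)
W*√(I - 263) + C = (2*I*√293)*√(97 - 263) - 14177/32421 = (2*I*√293)*√(-166) - 14177/32421 = (2*I*√293)*(I*√166) - 14177/32421 = -2*√48638 - 14177/32421 = -14177/32421 - 2*√48638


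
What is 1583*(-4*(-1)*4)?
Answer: 25328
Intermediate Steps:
1583*(-4*(-1)*4) = 1583*(4*4) = 1583*16 = 25328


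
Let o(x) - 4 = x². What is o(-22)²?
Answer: 238144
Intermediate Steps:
o(x) = 4 + x²
o(-22)² = (4 + (-22)²)² = (4 + 484)² = 488² = 238144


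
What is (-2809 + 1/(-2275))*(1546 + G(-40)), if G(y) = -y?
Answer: -779638072/175 ≈ -4.4551e+6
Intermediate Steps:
(-2809 + 1/(-2275))*(1546 + G(-40)) = (-2809 + 1/(-2275))*(1546 - 1*(-40)) = (-2809 - 1/2275)*(1546 + 40) = -6390476/2275*1586 = -779638072/175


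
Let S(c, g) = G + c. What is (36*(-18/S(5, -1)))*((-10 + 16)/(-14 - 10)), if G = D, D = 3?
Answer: 81/4 ≈ 20.250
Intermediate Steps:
G = 3
S(c, g) = 3 + c
(36*(-18/S(5, -1)))*((-10 + 16)/(-14 - 10)) = (36*(-18/(3 + 5)))*((-10 + 16)/(-14 - 10)) = (36*(-18/8))*(6/(-24)) = (36*(-18*⅛))*(6*(-1/24)) = (36*(-9/4))*(-¼) = -81*(-¼) = 81/4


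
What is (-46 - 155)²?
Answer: 40401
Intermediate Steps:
(-46 - 155)² = (-201)² = 40401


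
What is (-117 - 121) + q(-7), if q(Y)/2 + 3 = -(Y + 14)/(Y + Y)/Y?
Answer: -1709/7 ≈ -244.14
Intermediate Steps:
q(Y) = -6 - (14 + Y)/Y² (q(Y) = -6 + 2*(-(Y + 14)/(Y + Y)/Y) = -6 + 2*(-(14 + Y)/((2*Y))/Y) = -6 + 2*(-(14 + Y)*(1/(2*Y))/Y) = -6 + 2*(-(14 + Y)/(2*Y)/Y) = -6 + 2*(-(14 + Y)/(2*Y²)) = -6 - (14 + Y)/Y²)
(-117 - 121) + q(-7) = (-117 - 121) + (-6 - 1/(-7) - 14/(-7)²) = -238 + (-6 - 1*(-⅐) - 14*1/49) = -238 + (-6 + ⅐ - 2/7) = -238 - 43/7 = -1709/7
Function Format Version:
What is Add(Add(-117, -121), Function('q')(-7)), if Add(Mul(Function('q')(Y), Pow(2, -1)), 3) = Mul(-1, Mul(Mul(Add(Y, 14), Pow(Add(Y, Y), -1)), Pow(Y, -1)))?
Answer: Rational(-1709, 7) ≈ -244.14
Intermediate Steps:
Function('q')(Y) = Add(-6, Mul(-1, Pow(Y, -2), Add(14, Y))) (Function('q')(Y) = Add(-6, Mul(2, Mul(-1, Mul(Mul(Add(Y, 14), Pow(Add(Y, Y), -1)), Pow(Y, -1))))) = Add(-6, Mul(2, Mul(-1, Mul(Mul(Add(14, Y), Pow(Mul(2, Y), -1)), Pow(Y, -1))))) = Add(-6, Mul(2, Mul(-1, Mul(Mul(Add(14, Y), Mul(Rational(1, 2), Pow(Y, -1))), Pow(Y, -1))))) = Add(-6, Mul(2, Mul(-1, Mul(Mul(Rational(1, 2), Pow(Y, -1), Add(14, Y)), Pow(Y, -1))))) = Add(-6, Mul(2, Mul(-1, Mul(Rational(1, 2), Pow(Y, -2), Add(14, Y))))) = Add(-6, Mul(2, Mul(Rational(-1, 2), Pow(Y, -2), Add(14, Y)))) = Add(-6, Mul(-1, Pow(Y, -2), Add(14, Y))))
Add(Add(-117, -121), Function('q')(-7)) = Add(Add(-117, -121), Add(-6, Mul(-1, Pow(-7, -1)), Mul(-14, Pow(-7, -2)))) = Add(-238, Add(-6, Mul(-1, Rational(-1, 7)), Mul(-14, Rational(1, 49)))) = Add(-238, Add(-6, Rational(1, 7), Rational(-2, 7))) = Add(-238, Rational(-43, 7)) = Rational(-1709, 7)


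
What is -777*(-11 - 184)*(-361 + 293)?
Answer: -10303020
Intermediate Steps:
-777*(-11 - 184)*(-361 + 293) = -(-151515)*(-68) = -777*13260 = -10303020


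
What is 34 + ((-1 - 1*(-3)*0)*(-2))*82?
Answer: 198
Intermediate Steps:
34 + ((-1 - 1*(-3)*0)*(-2))*82 = 34 + ((-1 + 3*0)*(-2))*82 = 34 + ((-1 + 0)*(-2))*82 = 34 - 1*(-2)*82 = 34 + 2*82 = 34 + 164 = 198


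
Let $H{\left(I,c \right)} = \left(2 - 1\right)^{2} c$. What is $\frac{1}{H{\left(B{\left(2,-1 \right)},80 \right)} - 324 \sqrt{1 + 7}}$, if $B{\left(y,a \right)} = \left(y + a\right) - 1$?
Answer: $- \frac{5}{52088} - \frac{81 \sqrt{2}}{104176} \approx -0.0011956$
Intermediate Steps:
$B{\left(y,a \right)} = -1 + a + y$ ($B{\left(y,a \right)} = \left(a + y\right) - 1 = -1 + a + y$)
$H{\left(I,c \right)} = c$ ($H{\left(I,c \right)} = 1^{2} c = 1 c = c$)
$\frac{1}{H{\left(B{\left(2,-1 \right)},80 \right)} - 324 \sqrt{1 + 7}} = \frac{1}{80 - 324 \sqrt{1 + 7}} = \frac{1}{80 - 324 \sqrt{8}} = \frac{1}{80 - 324 \cdot 2 \sqrt{2}} = \frac{1}{80 - 648 \sqrt{2}}$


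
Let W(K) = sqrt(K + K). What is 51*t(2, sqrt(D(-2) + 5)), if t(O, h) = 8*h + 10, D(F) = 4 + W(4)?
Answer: 510 + 408*sqrt(9 + 2*sqrt(2)) ≈ 1913.2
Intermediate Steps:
W(K) = sqrt(2)*sqrt(K) (W(K) = sqrt(2*K) = sqrt(2)*sqrt(K))
D(F) = 4 + 2*sqrt(2) (D(F) = 4 + sqrt(2)*sqrt(4) = 4 + sqrt(2)*2 = 4 + 2*sqrt(2))
t(O, h) = 10 + 8*h
51*t(2, sqrt(D(-2) + 5)) = 51*(10 + 8*sqrt((4 + 2*sqrt(2)) + 5)) = 51*(10 + 8*sqrt(9 + 2*sqrt(2))) = 510 + 408*sqrt(9 + 2*sqrt(2))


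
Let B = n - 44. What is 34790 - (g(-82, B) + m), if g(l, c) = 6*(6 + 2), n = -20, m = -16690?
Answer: 51432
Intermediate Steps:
B = -64 (B = -20 - 44 = -64)
g(l, c) = 48 (g(l, c) = 6*8 = 48)
34790 - (g(-82, B) + m) = 34790 - (48 - 16690) = 34790 - 1*(-16642) = 34790 + 16642 = 51432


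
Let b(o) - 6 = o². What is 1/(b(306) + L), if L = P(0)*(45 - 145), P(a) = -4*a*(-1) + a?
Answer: 1/93642 ≈ 1.0679e-5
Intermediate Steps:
P(a) = 5*a (P(a) = -(-4)*a + a = 4*a + a = 5*a)
L = 0 (L = (5*0)*(45 - 145) = 0*(-100) = 0)
b(o) = 6 + o²
1/(b(306) + L) = 1/((6 + 306²) + 0) = 1/((6 + 93636) + 0) = 1/(93642 + 0) = 1/93642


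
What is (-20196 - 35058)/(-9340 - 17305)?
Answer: 55254/26645 ≈ 2.0737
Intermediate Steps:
(-20196 - 35058)/(-9340 - 17305) = -55254/(-26645) = -55254*(-1/26645) = 55254/26645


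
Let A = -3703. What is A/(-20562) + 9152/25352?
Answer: 1532945/2833086 ≈ 0.54109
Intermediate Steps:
A/(-20562) + 9152/25352 = -3703/(-20562) + 9152/25352 = -3703*(-1/20562) + 9152*(1/25352) = 161/894 + 1144/3169 = 1532945/2833086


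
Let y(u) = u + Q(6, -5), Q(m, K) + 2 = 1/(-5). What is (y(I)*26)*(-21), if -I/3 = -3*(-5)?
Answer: 128856/5 ≈ 25771.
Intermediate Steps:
Q(m, K) = -11/5 (Q(m, K) = -2 + 1/(-5) = -2 - ⅕ = -11/5)
I = -45 (I = -(-9)*(-5) = -3*15 = -45)
y(u) = -11/5 + u (y(u) = u - 11/5 = -11/5 + u)
(y(I)*26)*(-21) = ((-11/5 - 45)*26)*(-21) = -236/5*26*(-21) = -6136/5*(-21) = 128856/5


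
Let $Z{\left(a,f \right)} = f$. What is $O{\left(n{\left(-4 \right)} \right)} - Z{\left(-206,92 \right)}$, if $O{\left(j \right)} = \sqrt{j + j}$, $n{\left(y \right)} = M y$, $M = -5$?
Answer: $-92 + 2 \sqrt{10} \approx -85.675$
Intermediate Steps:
$n{\left(y \right)} = - 5 y$
$O{\left(j \right)} = \sqrt{2} \sqrt{j}$ ($O{\left(j \right)} = \sqrt{2 j} = \sqrt{2} \sqrt{j}$)
$O{\left(n{\left(-4 \right)} \right)} - Z{\left(-206,92 \right)} = \sqrt{2} \sqrt{\left(-5\right) \left(-4\right)} - 92 = \sqrt{2} \sqrt{20} - 92 = \sqrt{2} \cdot 2 \sqrt{5} - 92 = 2 \sqrt{10} - 92 = -92 + 2 \sqrt{10}$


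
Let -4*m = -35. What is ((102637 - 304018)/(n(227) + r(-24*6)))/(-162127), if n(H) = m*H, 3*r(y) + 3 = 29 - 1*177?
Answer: 127188/198230123 ≈ 0.00064162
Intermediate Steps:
m = 35/4 (m = -¼*(-35) = 35/4 ≈ 8.7500)
r(y) = -151/3 (r(y) = -1 + (29 - 1*177)/3 = -1 + (29 - 177)/3 = -1 + (⅓)*(-148) = -1 - 148/3 = -151/3)
n(H) = 35*H/4
((102637 - 304018)/(n(227) + r(-24*6)))/(-162127) = ((102637 - 304018)/((35/4)*227 - 151/3))/(-162127) = -201381/(7945/4 - 151/3)*(-1/162127) = -201381/23231/12*(-1/162127) = -201381*12/23231*(-1/162127) = -2416572/23231*(-1/162127) = 127188/198230123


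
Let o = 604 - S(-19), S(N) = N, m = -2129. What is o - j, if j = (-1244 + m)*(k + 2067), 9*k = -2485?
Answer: 54371621/9 ≈ 6.0413e+6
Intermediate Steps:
k = -2485/9 (k = (1/9)*(-2485) = -2485/9 ≈ -276.11)
o = 623 (o = 604 - 1*(-19) = 604 + 19 = 623)
j = -54366014/9 (j = (-1244 - 2129)*(-2485/9 + 2067) = -3373*16118/9 = -54366014/9 ≈ -6.0407e+6)
o - j = 623 - 1*(-54366014/9) = 623 + 54366014/9 = 54371621/9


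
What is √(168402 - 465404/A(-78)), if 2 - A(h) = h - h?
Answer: 10*I*√643 ≈ 253.57*I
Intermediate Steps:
A(h) = 2 (A(h) = 2 - (h - h) = 2 - 1*0 = 2 + 0 = 2)
√(168402 - 465404/A(-78)) = √(168402 - 465404/2) = √(168402 - 465404*½) = √(168402 - 232702) = √(-64300) = 10*I*√643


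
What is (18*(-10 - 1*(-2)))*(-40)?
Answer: 5760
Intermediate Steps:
(18*(-10 - 1*(-2)))*(-40) = (18*(-10 + 2))*(-40) = (18*(-8))*(-40) = -144*(-40) = 5760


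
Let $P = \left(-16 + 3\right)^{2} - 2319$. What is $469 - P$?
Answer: $2619$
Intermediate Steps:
$P = -2150$ ($P = \left(-13\right)^{2} - 2319 = 169 - 2319 = -2150$)
$469 - P = 469 - -2150 = 469 + 2150 = 2619$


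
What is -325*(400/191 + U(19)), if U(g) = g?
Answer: -1309425/191 ≈ -6855.6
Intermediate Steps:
-325*(400/191 + U(19)) = -325*(400/191 + 19) = -325*4029/191 = -1309425/191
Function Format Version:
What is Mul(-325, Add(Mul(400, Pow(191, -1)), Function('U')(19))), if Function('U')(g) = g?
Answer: Rational(-1309425, 191) ≈ -6855.6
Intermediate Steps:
Mul(-325, Add(Mul(400, Pow(191, -1)), Function('U')(19))) = Mul(-325, Add(Mul(400, Pow(191, -1)), 19)) = Mul(-325, Add(Mul(400, Rational(1, 191)), 19)) = Mul(-325, Add(Rational(400, 191), 19)) = Mul(-325, Rational(4029, 191)) = Rational(-1309425, 191)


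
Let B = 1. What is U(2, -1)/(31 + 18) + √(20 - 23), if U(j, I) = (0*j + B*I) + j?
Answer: 1/49 + I*√3 ≈ 0.020408 + 1.732*I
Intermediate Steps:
U(j, I) = I + j (U(j, I) = (0*j + 1*I) + j = (0 + I) + j = I + j)
U(2, -1)/(31 + 18) + √(20 - 23) = (-1 + 2)/(31 + 18) + √(20 - 23) = 1/49 + √(-3) = (1/49)*1 + I*√3 = 1/49 + I*√3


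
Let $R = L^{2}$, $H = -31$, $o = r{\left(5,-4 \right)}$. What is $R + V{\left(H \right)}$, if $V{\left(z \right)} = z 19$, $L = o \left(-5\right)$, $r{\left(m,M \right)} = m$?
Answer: $36$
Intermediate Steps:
$o = 5$
$L = -25$ ($L = 5 \left(-5\right) = -25$)
$V{\left(z \right)} = 19 z$
$R = 625$ ($R = \left(-25\right)^{2} = 625$)
$R + V{\left(H \right)} = 625 + 19 \left(-31\right) = 625 - 589 = 36$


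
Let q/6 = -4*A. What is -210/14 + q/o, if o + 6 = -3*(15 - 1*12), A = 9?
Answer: -⅗ ≈ -0.60000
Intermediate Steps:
q = -216 (q = 6*(-4*9) = 6*(-36) = -216)
o = -15 (o = -6 - 3*(15 - 1*12) = -6 - 3*(15 - 12) = -6 - 3*3 = -6 - 9 = -15)
-210/14 + q/o = -210/14 - 216/(-15) = -210*1/14 - 216*(-1/15) = -15 + 72/5 = -⅗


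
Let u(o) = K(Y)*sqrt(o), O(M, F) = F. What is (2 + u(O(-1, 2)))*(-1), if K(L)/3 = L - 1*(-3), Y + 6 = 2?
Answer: -2 + 3*sqrt(2) ≈ 2.2426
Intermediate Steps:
Y = -4 (Y = -6 + 2 = -4)
K(L) = 9 + 3*L (K(L) = 3*(L - 1*(-3)) = 3*(L + 3) = 3*(3 + L) = 9 + 3*L)
u(o) = -3*sqrt(o) (u(o) = (9 + 3*(-4))*sqrt(o) = (9 - 12)*sqrt(o) = -3*sqrt(o))
(2 + u(O(-1, 2)))*(-1) = (2 - 3*sqrt(2))*(-1) = -2 + 3*sqrt(2)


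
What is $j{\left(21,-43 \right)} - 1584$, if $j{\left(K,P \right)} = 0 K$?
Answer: $-1584$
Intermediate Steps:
$j{\left(K,P \right)} = 0$
$j{\left(21,-43 \right)} - 1584 = 0 - 1584 = -1584$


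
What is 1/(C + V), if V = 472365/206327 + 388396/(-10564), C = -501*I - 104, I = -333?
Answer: 544909607/90833447236095 ≈ 5.9990e-6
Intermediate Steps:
C = 166729 (C = -501*(-333) - 104 = 166833 - 104 = 166729)
V = -18786629408/544909607 (V = 472365*(1/206327) + 388396*(-1/10564) = 472365/206327 - 97099/2641 = -18786629408/544909607 ≈ -34.477)
1/(C + V) = 1/(166729 - 18786629408/544909607) = 1/(90833447236095/544909607) = 544909607/90833447236095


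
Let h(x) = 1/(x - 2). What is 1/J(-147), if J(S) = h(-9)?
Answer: -11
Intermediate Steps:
h(x) = 1/(-2 + x)
J(S) = -1/11 (J(S) = 1/(-2 - 9) = 1/(-11) = -1/11)
1/J(-147) = 1/(-1/11) = -11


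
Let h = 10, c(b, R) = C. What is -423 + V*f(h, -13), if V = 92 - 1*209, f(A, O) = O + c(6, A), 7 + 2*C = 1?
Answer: 1449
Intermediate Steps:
C = -3 (C = -7/2 + (½)*1 = -7/2 + ½ = -3)
c(b, R) = -3
f(A, O) = -3 + O (f(A, O) = O - 3 = -3 + O)
V = -117 (V = 92 - 209 = -117)
-423 + V*f(h, -13) = -423 - 117*(-3 - 13) = -423 - 117*(-16) = -423 + 1872 = 1449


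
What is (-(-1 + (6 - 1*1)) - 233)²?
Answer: 56169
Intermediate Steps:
(-(-1 + (6 - 1*1)) - 233)² = (-(-1 + (6 - 1)) - 233)² = (-(-1 + 5) - 233)² = (-1*4 - 233)² = (-4 - 233)² = (-237)² = 56169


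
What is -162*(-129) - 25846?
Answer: -4948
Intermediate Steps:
-162*(-129) - 25846 = 20898 - 25846 = -4948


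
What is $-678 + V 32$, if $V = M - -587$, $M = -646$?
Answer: $-2566$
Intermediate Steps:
$V = -59$ ($V = -646 - -587 = -646 + 587 = -59$)
$-678 + V 32 = -678 - 1888 = -2566$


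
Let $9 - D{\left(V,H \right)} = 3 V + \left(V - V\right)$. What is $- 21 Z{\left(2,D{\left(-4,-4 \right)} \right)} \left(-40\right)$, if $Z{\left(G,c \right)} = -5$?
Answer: $-4200$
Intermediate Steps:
$D{\left(V,H \right)} = 9 - 3 V$ ($D{\left(V,H \right)} = 9 - \left(3 V + \left(V - V\right)\right) = 9 - \left(3 V + 0\right) = 9 - 3 V$)
$- 21 Z{\left(2,D{\left(-4,-4 \right)} \right)} \left(-40\right) = \left(-21\right) \left(-5\right) \left(-40\right) = 105 \left(-40\right) = -4200$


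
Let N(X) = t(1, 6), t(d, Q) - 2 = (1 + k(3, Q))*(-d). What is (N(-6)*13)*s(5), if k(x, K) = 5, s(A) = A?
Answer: -260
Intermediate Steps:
t(d, Q) = 2 - 6*d (t(d, Q) = 2 + (1 + 5)*(-d) = 2 + 6*(-d) = 2 - 6*d)
N(X) = -4 (N(X) = 2 - 6*1 = 2 - 6 = -4)
(N(-6)*13)*s(5) = -4*13*5 = -52*5 = -260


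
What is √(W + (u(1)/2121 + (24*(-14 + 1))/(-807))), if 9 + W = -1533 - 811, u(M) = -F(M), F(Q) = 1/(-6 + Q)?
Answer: 2*I*√4786482331877505/2852745 ≈ 48.504*I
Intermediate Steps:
u(M) = -1/(-6 + M)
W = -2353 (W = -9 + (-1533 - 811) = -9 - 2344 = -2353)
√(W + (u(1)/2121 + (24*(-14 + 1))/(-807))) = √(-2353 + (-1/(-6 + 1)/2121 + (24*(-14 + 1))/(-807))) = √(-2353 + (-1/(-5)*(1/2121) + (24*(-13))*(-1/807))) = √(-2353 + (-1*(-⅕)*(1/2121) - 312*(-1/807))) = √(-2353 + ((⅕)*(1/2121) + 104/269)) = √(-2353 + (1/10605 + 104/269)) = √(-2353 + 1103189/2852745) = √(-6711405796/2852745) = 2*I*√4786482331877505/2852745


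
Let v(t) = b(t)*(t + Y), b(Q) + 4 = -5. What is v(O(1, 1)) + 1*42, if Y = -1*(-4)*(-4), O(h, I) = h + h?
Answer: 168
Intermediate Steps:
b(Q) = -9 (b(Q) = -4 - 5 = -9)
O(h, I) = 2*h
Y = -16 (Y = 4*(-4) = -16)
v(t) = 144 - 9*t (v(t) = -9*(t - 16) = -9*(-16 + t) = 144 - 9*t)
v(O(1, 1)) + 1*42 = (144 - 18) + 1*42 = (144 - 9*2) + 42 = (144 - 18) + 42 = 126 + 42 = 168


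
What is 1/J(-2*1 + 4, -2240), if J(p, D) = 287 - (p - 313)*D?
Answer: -1/696353 ≈ -1.4361e-6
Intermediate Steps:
J(p, D) = 287 - D*(-313 + p) (J(p, D) = 287 - (-313 + p)*D = 287 - D*(-313 + p))
1/J(-2*1 + 4, -2240) = 1/(287 + 313*(-2240) - 1*(-2240)*(-2*1 + 4)) = 1/(287 - 701120 - 1*(-2240)*(-2 + 4)) = 1/(287 - 701120 - 1*(-2240)*2) = 1/(287 - 701120 + 4480) = 1/(-696353) = -1/696353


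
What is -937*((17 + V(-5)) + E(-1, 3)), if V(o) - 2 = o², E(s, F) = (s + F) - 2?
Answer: -41228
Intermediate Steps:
E(s, F) = -2 + F + s (E(s, F) = (F + s) - 2 = -2 + F + s)
V(o) = 2 + o²
-937*((17 + V(-5)) + E(-1, 3)) = -937*((17 + (2 + (-5)²)) + (-2 + 3 - 1)) = -937*((17 + (2 + 25)) + 0) = -937*((17 + 27) + 0) = -937*(44 + 0) = -937*44 = -41228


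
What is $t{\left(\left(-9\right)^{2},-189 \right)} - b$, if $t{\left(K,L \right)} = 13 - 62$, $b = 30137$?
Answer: $-30186$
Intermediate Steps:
$t{\left(K,L \right)} = -49$ ($t{\left(K,L \right)} = 13 - 62 = -49$)
$t{\left(\left(-9\right)^{2},-189 \right)} - b = -49 - 30137 = -30186$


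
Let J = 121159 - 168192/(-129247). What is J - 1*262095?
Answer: -18215387000/129247 ≈ -1.4093e+5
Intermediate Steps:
J = 15659605465/129247 (J = 121159 - 168192*(-1)/129247 = 121159 - 1*(-168192/129247) = 121159 + 168192/129247 = 15659605465/129247 ≈ 1.2116e+5)
J - 1*262095 = 15659605465/129247 - 1*262095 = 15659605465/129247 - 262095 = -18215387000/129247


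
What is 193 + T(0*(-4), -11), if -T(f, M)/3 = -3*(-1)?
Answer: 184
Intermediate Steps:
T(f, M) = -9 (T(f, M) = -(-9)*(-1) = -3*3 = -9)
193 + T(0*(-4), -11) = 193 - 9 = 184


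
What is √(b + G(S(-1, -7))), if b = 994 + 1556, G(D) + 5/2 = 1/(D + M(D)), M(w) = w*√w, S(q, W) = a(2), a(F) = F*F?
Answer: √91713/6 ≈ 50.474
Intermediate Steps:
a(F) = F²
S(q, W) = 4 (S(q, W) = 2² = 4)
M(w) = w^(3/2)
G(D) = -5/2 + 1/(D + D^(3/2))
b = 2550
√(b + G(S(-1, -7))) = √(2550 + (2 - 5*4 - 5*4^(3/2))/(2*(4 + 4^(3/2)))) = √(2550 + (2 - 20 - 5*8)/(2*(4 + 8))) = √(2550 + (½)*(2 - 20 - 40)/12) = √(2550 + (½)*(1/12)*(-58)) = √(2550 - 29/12) = √(30571/12) = √91713/6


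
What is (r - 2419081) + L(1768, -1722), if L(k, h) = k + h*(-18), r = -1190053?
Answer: -3576370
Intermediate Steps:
L(k, h) = k - 18*h
(r - 2419081) + L(1768, -1722) = (-1190053 - 2419081) + (1768 - 18*(-1722)) = -3609134 + (1768 + 30996) = -3609134 + 32764 = -3576370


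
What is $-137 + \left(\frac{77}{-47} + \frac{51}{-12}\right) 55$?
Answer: $- \frac{86641}{188} \approx -460.86$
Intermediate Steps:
$-137 + \left(\frac{77}{-47} + \frac{51}{-12}\right) 55 = -137 + \left(77 \left(- \frac{1}{47}\right) + 51 \left(- \frac{1}{12}\right)\right) 55 = -137 + \left(- \frac{77}{47} - \frac{17}{4}\right) 55 = -137 - \frac{60885}{188} = - \frac{86641}{188}$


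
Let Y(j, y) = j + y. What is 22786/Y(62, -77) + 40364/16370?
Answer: -37240136/24555 ≈ -1516.6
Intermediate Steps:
22786/Y(62, -77) + 40364/16370 = 22786/(62 - 77) + 40364/16370 = 22786/(-15) + 40364*(1/16370) = 22786*(-1/15) + 20182/8185 = -22786/15 + 20182/8185 = -37240136/24555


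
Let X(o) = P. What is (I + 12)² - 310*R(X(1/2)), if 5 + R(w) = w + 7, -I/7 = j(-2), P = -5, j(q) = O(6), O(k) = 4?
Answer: 1186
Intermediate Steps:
j(q) = 4
I = -28 (I = -7*4 = -28)
X(o) = -5
R(w) = 2 + w (R(w) = -5 + (w + 7) = -5 + (7 + w) = 2 + w)
(I + 12)² - 310*R(X(1/2)) = (-28 + 12)² - 310*(2 - 5) = (-16)² - 310*(-3) = 256 + 930 = 1186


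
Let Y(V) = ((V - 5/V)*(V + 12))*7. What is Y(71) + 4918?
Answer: 3275094/71 ≈ 46128.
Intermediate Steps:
Y(V) = 7*(12 + V)*(V - 5/V) (Y(V) = ((V - 5/V)*(12 + V))*7 = ((12 + V)*(V - 5/V))*7 = 7*(12 + V)*(V - 5/V))
Y(71) + 4918 = (-35 - 420/71 + 7*71**2 + 84*71) + 4918 = (-35 - 420*1/71 + 7*5041 + 5964) + 4918 = (-35 - 420/71 + 35287 + 5964) + 4918 = 2925916/71 + 4918 = 3275094/71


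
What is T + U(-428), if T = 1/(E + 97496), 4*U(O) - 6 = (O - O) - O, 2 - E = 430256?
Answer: 18052121/166379 ≈ 108.50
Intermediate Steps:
E = -430254 (E = 2 - 1*430256 = 2 - 430256 = -430254)
U(O) = 3/2 - O/4 (U(O) = 3/2 + ((O - O) - O)/4 = 3/2 + (0 - O)/4 = 3/2 + (-O)/4 = 3/2 - O/4)
T = -1/332758 (T = 1/(-430254 + 97496) = 1/(-332758) = -1/332758 ≈ -3.0052e-6)
T + U(-428) = -1/332758 + (3/2 - ¼*(-428)) = -1/332758 + (3/2 + 107) = -1/332758 + 217/2 = 18052121/166379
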